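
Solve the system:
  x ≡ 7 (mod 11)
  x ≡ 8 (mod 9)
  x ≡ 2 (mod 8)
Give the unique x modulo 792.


Moduli 11, 9, 8 are pairwise coprime; by CRT there is a unique solution modulo M = 11 · 9 · 8 = 792.
Solve pairwise, accumulating the modulus:
  Start with x ≡ 7 (mod 11).
  Combine with x ≡ 8 (mod 9): since gcd(11, 9) = 1, we get a unique residue mod 99.
    Write x = 7 + 11·t and substitute into x ≡ 8 (mod 9): 11·t ≡ 8 − 7 = 1 (mod 9).
    Reduce coefficients mod 9: 2·t ≡ 1 (mod 9).
    The inverse of 2 mod 9 is 5 (since 2·5 = 10 = 1·9 + 1), so t ≡ 5·1 = 5 ≡ 5 (mod 9).
    Then x = 7 + 11·5 = 62, valid modulo lcm(11, 9) = 99: x ≡ 62 (mod 99).
  Combine with x ≡ 2 (mod 8): since gcd(99, 8) = 1, we get a unique residue mod 792.
    Write x = 62 + 99·t and substitute into x ≡ 2 (mod 8): 99·t ≡ 2 − 62 = -60 (mod 8).
    Reduce coefficients mod 8: 3·t ≡ 4 (mod 8).
    The inverse of 3 mod 8 is 3 (since 3·3 = 9 = 1·8 + 1), so t ≡ 3·4 = 12 ≡ 4 (mod 8).
    Then x = 62 + 99·4 = 458, valid modulo lcm(99, 8) = 792: x ≡ 458 (mod 792).
Verify: 458 mod 11 = 7 ✓, 458 mod 9 = 8 ✓, 458 mod 8 = 2 ✓.

x ≡ 458 (mod 792).


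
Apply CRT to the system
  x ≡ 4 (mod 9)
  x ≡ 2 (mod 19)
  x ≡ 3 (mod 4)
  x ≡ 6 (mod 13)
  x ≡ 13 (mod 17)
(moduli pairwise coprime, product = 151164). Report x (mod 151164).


Product of moduli M = 9 · 19 · 4 · 13 · 17 = 151164.
Merge one congruence at a time:
  Start: x ≡ 4 (mod 9).
  Combine with x ≡ 2 (mod 19); new modulus lcm = 171.
    Write x = 4 + 9·t and substitute into x ≡ 2 (mod 19): 9·t ≡ 2 − 4 = -2 (mod 19).
    Reduce coefficients mod 19: 9·t ≡ 17 (mod 19).
    The inverse of 9 mod 19 is 17 (since 9·17 = 153 = 8·19 + 1), so t ≡ 17·17 = 289 ≡ 4 (mod 19).
    Then x = 4 + 9·4 = 40, valid modulo lcm(9, 19) = 171: x ≡ 40 (mod 171).
  Combine with x ≡ 3 (mod 4); new modulus lcm = 684.
    Write x = 40 + 171·t and substitute into x ≡ 3 (mod 4): 171·t ≡ 3 − 40 = -37 (mod 4).
    Reduce coefficients mod 4: 3·t ≡ 3 (mod 4).
    The inverse of 3 mod 4 is 3 (since 3·3 = 9 = 2·4 + 1), so t ≡ 3·3 = 9 ≡ 1 (mod 4).
    Then x = 40 + 171·1 = 211, valid modulo lcm(171, 4) = 684: x ≡ 211 (mod 684).
  Combine with x ≡ 6 (mod 13); new modulus lcm = 8892.
    Write x = 211 + 684·t and substitute into x ≡ 6 (mod 13): 684·t ≡ 6 − 211 = -205 (mod 13).
    Reduce coefficients mod 13: 8·t ≡ 3 (mod 13).
    The inverse of 8 mod 13 is 5 (since 8·5 = 40 = 3·13 + 1), so t ≡ 5·3 = 15 ≡ 2 (mod 13).
    Then x = 211 + 684·2 = 1579, valid modulo lcm(684, 13) = 8892: x ≡ 1579 (mod 8892).
  Combine with x ≡ 13 (mod 17); new modulus lcm = 151164.
    Write x = 1579 + 8892·t and substitute into x ≡ 13 (mod 17): 8892·t ≡ 13 − 1579 = -1566 (mod 17).
    Reduce coefficients mod 17: 1·t ≡ 15 (mod 17).
    So t ≡ 15 (mod 17).
    Then x = 1579 + 8892·15 = 134959, valid modulo lcm(8892, 17) = 151164: x ≡ 134959 (mod 151164).
Verify against each original: 134959 mod 9 = 4, 134959 mod 19 = 2, 134959 mod 4 = 3, 134959 mod 13 = 6, 134959 mod 17 = 13.

x ≡ 134959 (mod 151164).


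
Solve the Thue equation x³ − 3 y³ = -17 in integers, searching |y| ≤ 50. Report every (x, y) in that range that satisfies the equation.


The equation is x³ - 3y³ = -17. For fixed y, x³ = 3·y³ − 17, so a solution requires the RHS to be a perfect cube.
Strategy: iterate y from -50 to 50, compute RHS = 3·y³ − 17, and check whether it is a (positive or negative) perfect cube.
Check small values of y:
  y = 0: RHS = -17 is not a perfect cube.
  y = 1: RHS = -14 is not a perfect cube.
  y = -1: RHS = -20 is not a perfect cube.
  y = 2: RHS = 7 is not a perfect cube.
  y = -2: RHS = -41 is not a perfect cube.
  y = 3: RHS = 64 = (4)³ ⇒ x = 4 works.
  y = -3: RHS = -98 is not a perfect cube.
Continuing the search up to |y| = 50 finds no further solutions beyond those listed.
Collected solutions: (4, 3).

Solutions (with |y| ≤ 50): (4, 3).


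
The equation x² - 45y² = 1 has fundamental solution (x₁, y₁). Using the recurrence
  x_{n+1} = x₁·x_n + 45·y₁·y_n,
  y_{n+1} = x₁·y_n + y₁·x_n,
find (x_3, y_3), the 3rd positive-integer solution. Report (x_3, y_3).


Step 1: Find the fundamental solution (x₁, y₁) of x² - 45y² = 1.
  Expand √45 as a continued fraction. a₀ = ⌊√45⌋ = 6; iterate m_{k+1} = d_k·a_k − m_k, d_{k+1} = (45 − m_{k+1}²)/d_k, a_{k+1} = ⌊(a₀ + m_{k+1})/d_{k+1}⌋ (starting m₀ = 0, d₀ = 1), with convergents p_k = a_k·p_{k-1} + p_{k-2}, q_k = a_k·q_{k-1} + q_{k-2} (p₋₁ = 1, q₋₁ = 0):
  k = 0: a₀ = 6; p₀/q₀ = 6/1; p₀² − 45·q₀² = 36 − 45 = -9.
  k = 1: m = 6, d = 9, a = ⌊(6 + 6)/9⌋ = 1; p/q = (1·6 + 1)/(1·1 + 0) = 7/1; p² − 45·q² = 49 − 45 = 4.
  k = 2: m = 3, d = 4, a = ⌊(6 + 3)/4⌋ = 2; p/q = (2·7 + 6)/(2·1 + 1) = 20/3; p² − 45·q² = 400 − 405 = -5.
  k = 3: m = 5, d = 5, a = ⌊(6 + 5)/5⌋ = 2; p/q = (2·20 + 7)/(2·3 + 1) = 47/7; p² − 45·q² = 2209 − 2205 = 4.
  k = 4: m = 5, d = 4, a = ⌊(6 + 5)/4⌋ = 2; p/q = (2·47 + 20)/(2·7 + 3) = 114/17; p² − 45·q² = 12996 − 13005 = -9.
  k = 5: m = 3, d = 9, a = ⌊(6 + 3)/9⌋ = 1; p/q = (1·114 + 47)/(1·17 + 7) = 161/24; p² − 45·q² = 25921 − 25920 = 1.
  The first convergent with p² − 45·q² = 1 gives the fundamental solution (x₁, y₁) = (161, 24).
Step 2: Apply the recurrence (x_{n+1}, y_{n+1}) = (x₁x_n + 45y₁y_n, x₁y_n + y₁x_n) repeatedly.
  From (x_1, y_1) = (161, 24): x_2 = 161·161 + 45·24·24 = 51841; y_2 = 161·24 + 24·161 = 7728.
  From (x_2, y_2) = (51841, 7728): x_3 = 161·51841 + 45·24·7728 = 16692641; y_3 = 161·7728 + 24·51841 = 2488392.
Step 3: Verify x_3² - 45·y_3² = 278644263554881 - 278644263554880 = 1 (should be 1). ✓

(x_1, y_1) = (161, 24); (x_3, y_3) = (16692641, 2488392).


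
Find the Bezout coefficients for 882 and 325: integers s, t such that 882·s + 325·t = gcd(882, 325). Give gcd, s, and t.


Euclidean algorithm on (882, 325) — divide until remainder is 0:
  882 = 2 · 325 + 232
  325 = 1 · 232 + 93
  232 = 2 · 93 + 46
  93 = 2 · 46 + 1
  46 = 46 · 1 + 0
gcd(882, 325) = 1.
Track Bezout coefficients alongside the remainders: start with r₀ = 882 = a·1 + b·0 (s = 1, t = 0) and r₁ = 325 = a·0 + b·1 (s = 0, t = 1); each new remainder r_{k+1} = r_{k-1} − q_k·r_k inherits s_{k+1} = s_{k-1} − q_k·s_k, t_{k+1} = t_{k-1} − q_k·t_k, so r_k = a·s_k + b·t_k at every step:
  q = 2: r = 232, s = 1 − 2·0 = 1, t = 0 − 2·1 = -2  (check: 882·1 + 325·(-2) = 232)
  q = 1: r = 93, s = 0 − 1·1 = -1, t = 1 − 1·(-2) = 3  (check: 882·(-1) + 325·3 = 93)
  q = 2: r = 46, s = 1 − 2·(-1) = 3, t = -2 − 2·3 = -8  (check: 882·3 + 325·(-8) = 46)
  q = 2: r = 1, s = -1 − 2·3 = -7, t = 3 − 2·(-8) = 19  (check: 882·(-7) + 325·19 = 1)
The row with r = 1 (the gcd) gives the Bezout coefficients s = -7, t = 19.
Result: 882 · (-7) + 325 · (19) = 1.

gcd(882, 325) = 1; s = -7, t = 19 (check: 882·(-7) + 325·19 = 1).


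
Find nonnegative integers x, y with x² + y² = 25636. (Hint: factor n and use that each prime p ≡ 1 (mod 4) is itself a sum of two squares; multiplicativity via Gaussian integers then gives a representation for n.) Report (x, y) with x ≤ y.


Step 1: Factor n = 25636 = 2^2 · 13 · 17 · 29.
Step 2: Check the mod-4 condition on each prime factor: 2 = 2 (special); 13 ≡ 1 (mod 4), exponent 1; 17 ≡ 1 (mod 4), exponent 1; 29 ≡ 1 (mod 4), exponent 1.
All primes ≡ 3 (mod 4) appear to even exponent (or don't appear), so by the two-squares theorem n IS expressible as a sum of two squares.
Step 3: Build a representation. Group n = k² · m with k = 2 and m = 13 · 17 · 29 = 6409 (a product of primes ≡ 1 (mod 4)); a representation of m scales to one of n via (k·x)² + (k·y)² = k²(x² + y²). Each prime p ≡ 1 (mod 4) is itself a sum of two squares; find a² by testing p − a² for a perfect square:
  13: 13 − 1² = 12, 13 − 2² = 9 = 3² ⇒ 13 = 2² + 3².
  17: 17 − 1² = 16 = 4² ⇒ 17 = 1² + 4².
  29: 29 − 1² = 28, 29 − 2² = 25 = 5² ⇒ 29 = 2² + 5².
  Combine using the Brahmagupta–Fibonacci identity (a² + b²)(c² + d²) = (ac − bd)² + (ad + bc)² = (ac + bd)² + (ad − bc)²:
  13 · 17 = 221: from (2² + 3²)(1² + 4²), take (2·1 − 3·4, 2·4 + 3·1) = (2 − 12, 8 + 3) = (-10, 11); dropping signs (only squares matter) gives (10, 11); check 10² + 11² = 100 + 121 = 221 ✓.
  221 · 29 = 6409: from (10² + 11²)(2² + 5²), take (10·2 − 11·5, 10·5 + 11·2) = (20 − 55, 50 + 22) = (-35, 72); dropping signs (only squares matter) gives (35, 72); check 35² + 72² = 1225 + 5184 = 6409 ✓.
  Scale by k = 2: (2·35, 2·72) = (70, 144).
Step 4: Order so x ≤ y and verify: 70² + 144² = 4900 + 20736 = 25636 = n. ✓

n = 25636 = 70² + 144² (one valid representation with x ≤ y).


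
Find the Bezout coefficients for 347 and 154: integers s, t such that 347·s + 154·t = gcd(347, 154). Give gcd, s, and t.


Euclidean algorithm on (347, 154) — divide until remainder is 0:
  347 = 2 · 154 + 39
  154 = 3 · 39 + 37
  39 = 1 · 37 + 2
  37 = 18 · 2 + 1
  2 = 2 · 1 + 0
gcd(347, 154) = 1.
Track Bezout coefficients alongside the remainders: start with r₀ = 347 = a·1 + b·0 (s = 1, t = 0) and r₁ = 154 = a·0 + b·1 (s = 0, t = 1); each new remainder r_{k+1} = r_{k-1} − q_k·r_k inherits s_{k+1} = s_{k-1} − q_k·s_k, t_{k+1} = t_{k-1} − q_k·t_k, so r_k = a·s_k + b·t_k at every step:
  q = 2: r = 39, s = 1 − 2·0 = 1, t = 0 − 2·1 = -2  (check: 347·1 + 154·(-2) = 39)
  q = 3: r = 37, s = 0 − 3·1 = -3, t = 1 − 3·(-2) = 7  (check: 347·(-3) + 154·7 = 37)
  q = 1: r = 2, s = 1 − 1·(-3) = 4, t = -2 − 1·7 = -9  (check: 347·4 + 154·(-9) = 2)
  q = 18: r = 1, s = -3 − 18·4 = -75, t = 7 − 18·(-9) = 169  (check: 347·(-75) + 154·169 = 1)
The row with r = 1 (the gcd) gives the Bezout coefficients s = -75, t = 169.
Result: 347 · (-75) + 154 · (169) = 1.

gcd(347, 154) = 1; s = -75, t = 169 (check: 347·(-75) + 154·169 = 1).


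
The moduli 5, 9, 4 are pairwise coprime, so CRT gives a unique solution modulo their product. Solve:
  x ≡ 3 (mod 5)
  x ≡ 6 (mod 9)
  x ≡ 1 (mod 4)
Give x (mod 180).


Moduli 5, 9, 4 are pairwise coprime; by CRT there is a unique solution modulo M = 5 · 9 · 4 = 180.
Solve pairwise, accumulating the modulus:
  Start with x ≡ 3 (mod 5).
  Combine with x ≡ 6 (mod 9): since gcd(5, 9) = 1, we get a unique residue mod 45.
    Write x = 3 + 5·t and substitute into x ≡ 6 (mod 9): 5·t ≡ 6 − 3 = 3 (mod 9).
    The inverse of 5 mod 9 is 2 (since 5·2 = 10 = 1·9 + 1), so t ≡ 2·3 = 6 ≡ 6 (mod 9).
    Then x = 3 + 5·6 = 33, valid modulo lcm(5, 9) = 45: x ≡ 33 (mod 45).
  Combine with x ≡ 1 (mod 4): since gcd(45, 4) = 1, we get a unique residue mod 180.
    Write x = 33 + 45·t and substitute into x ≡ 1 (mod 4): 45·t ≡ 1 − 33 = -32 (mod 4).
    Reduce coefficients mod 4: 1·t ≡ 0 (mod 4).
    So t ≡ 0 (mod 4).
    Then x = 33 + 45·0 = 33, valid modulo lcm(45, 4) = 180: x ≡ 33 (mod 180).
Verify: 33 mod 5 = 3 ✓, 33 mod 9 = 6 ✓, 33 mod 4 = 1 ✓.

x ≡ 33 (mod 180).


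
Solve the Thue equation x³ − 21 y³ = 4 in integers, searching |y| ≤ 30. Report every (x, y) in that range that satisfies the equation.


The equation is x³ - 21y³ = 4. For fixed y, x³ = 21·y³ + 4, so a solution requires the RHS to be a perfect cube.
Strategy: iterate y from -30 to 30, compute RHS = 21·y³ + 4, and check whether it is a (positive or negative) perfect cube.
Check small values of y:
  y = 0: RHS = 4 is not a perfect cube.
  y = 1: RHS = 25 is not a perfect cube.
  y = -1: RHS = -17 is not a perfect cube.
  y = 2: RHS = 172 is not a perfect cube.
  y = -2: RHS = -164 is not a perfect cube.
  y = 3: RHS = 571 is not a perfect cube.
  y = -3: RHS = -563 is not a perfect cube.
Continuing the search up to |y| = 30 finds no solutions either.
No (x, y) in the scanned range satisfies the equation.

No integer solutions with |y| ≤ 30.


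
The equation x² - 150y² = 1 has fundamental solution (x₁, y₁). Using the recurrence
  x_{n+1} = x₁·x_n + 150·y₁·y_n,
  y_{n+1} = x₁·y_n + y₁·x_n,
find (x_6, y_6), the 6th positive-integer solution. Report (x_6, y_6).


Step 1: Find the fundamental solution (x₁, y₁) of x² - 150y² = 1.
  Expand √150 as a continued fraction. a₀ = ⌊√150⌋ = 12; iterate m_{k+1} = d_k·a_k − m_k, d_{k+1} = (150 − m_{k+1}²)/d_k, a_{k+1} = ⌊(a₀ + m_{k+1})/d_{k+1}⌋ (starting m₀ = 0, d₀ = 1), with convergents p_k = a_k·p_{k-1} + p_{k-2}, q_k = a_k·q_{k-1} + q_{k-2} (p₋₁ = 1, q₋₁ = 0):
  k = 0: a₀ = 12; p₀/q₀ = 12/1; p₀² − 150·q₀² = 144 − 150 = -6.
  k = 1: m = 12, d = 6, a = ⌊(12 + 12)/6⌋ = 4; p/q = (4·12 + 1)/(4·1 + 0) = 49/4; p² − 150·q² = 2401 − 2400 = 1.
  The first convergent with p² − 150·q² = 1 gives the fundamental solution (x₁, y₁) = (49, 4).
Step 2: Apply the recurrence (x_{n+1}, y_{n+1}) = (x₁x_n + 150y₁y_n, x₁y_n + y₁x_n) repeatedly.
  From (x_1, y_1) = (49, 4): x_2 = 49·49 + 150·4·4 = 4801; y_2 = 49·4 + 4·49 = 392.
  From (x_2, y_2) = (4801, 392): x_3 = 49·4801 + 150·4·392 = 470449; y_3 = 49·392 + 4·4801 = 38412.
  From (x_3, y_3) = (470449, 38412): x_4 = 49·470449 + 150·4·38412 = 46099201; y_4 = 49·38412 + 4·470449 = 3763984.
  From (x_4, y_4) = (46099201, 3763984): x_5 = 49·46099201 + 150·4·3763984 = 4517251249; y_5 = 49·3763984 + 4·46099201 = 368832020.
  From (x_5, y_5) = (4517251249, 368832020): x_6 = 49·4517251249 + 150·4·368832020 = 442644523201; y_6 = 49·368832020 + 4·4517251249 = 36141773976.
Step 3: Verify x_6² - 150·y_6² = 195934173919840627286401 - 195934173919840627286400 = 1 (should be 1). ✓

(x_1, y_1) = (49, 4); (x_6, y_6) = (442644523201, 36141773976).


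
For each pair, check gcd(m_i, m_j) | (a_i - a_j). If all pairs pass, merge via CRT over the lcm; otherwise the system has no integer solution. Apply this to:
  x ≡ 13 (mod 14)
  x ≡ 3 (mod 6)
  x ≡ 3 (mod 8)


Moduli 14, 6, 8 are not pairwise coprime, so CRT works modulo lcm(m_i) when all pairwise compatibility conditions hold.
Pairwise compatibility: gcd(m_i, m_j) must divide a_i - a_j for every pair.
Merge one congruence at a time:
  Start: x ≡ 13 (mod 14).
  Combine with x ≡ 3 (mod 6): gcd(14, 6) = 2; 3 - 13 = -10, which IS divisible by 2, so compatible.
    Write x = 13 + 14·t and substitute into x ≡ 3 (mod 6): 14·t ≡ 3 − 13 = -10 (mod 6).
    Divide the congruence (and modulus) by g = 2: 7·t ≡ -5 (mod 3).
    Reduce coefficients mod 3: 1·t ≡ 1 (mod 3).
    So t ≡ 1 (mod 3).
    Then x = 13 + 14·1 = 27, valid modulo lcm(14, 6) = 42: x ≡ 27 (mod 42).
  Combine with x ≡ 3 (mod 8): gcd(42, 8) = 2; 3 - 27 = -24, which IS divisible by 2, so compatible.
    Write x = 27 + 42·t and substitute into x ≡ 3 (mod 8): 42·t ≡ 3 − 27 = -24 (mod 8).
    Divide the congruence (and modulus) by g = 2: 21·t ≡ -12 (mod 4).
    Reduce coefficients mod 4: 1·t ≡ 0 (mod 4).
    So t ≡ 0 (mod 4).
    Then x = 27 + 42·0 = 27, valid modulo lcm(42, 8) = 168: x ≡ 27 (mod 168).
Verify: 27 mod 14 = 13, 27 mod 6 = 3, 27 mod 8 = 3.

x ≡ 27 (mod 168).


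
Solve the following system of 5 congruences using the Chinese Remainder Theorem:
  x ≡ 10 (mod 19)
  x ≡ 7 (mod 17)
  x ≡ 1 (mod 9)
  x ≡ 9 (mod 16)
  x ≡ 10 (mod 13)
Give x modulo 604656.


Product of moduli M = 19 · 17 · 9 · 16 · 13 = 604656.
Merge one congruence at a time:
  Start: x ≡ 10 (mod 19).
  Combine with x ≡ 7 (mod 17); new modulus lcm = 323.
    Write x = 10 + 19·t and substitute into x ≡ 7 (mod 17): 19·t ≡ 7 − 10 = -3 (mod 17).
    Reduce coefficients mod 17: 2·t ≡ 14 (mod 17).
    The inverse of 2 mod 17 is 9 (since 2·9 = 18 = 1·17 + 1), so t ≡ 9·14 = 126 ≡ 7 (mod 17).
    Then x = 10 + 19·7 = 143, valid modulo lcm(19, 17) = 323: x ≡ 143 (mod 323).
  Combine with x ≡ 1 (mod 9); new modulus lcm = 2907.
    Write x = 143 + 323·t and substitute into x ≡ 1 (mod 9): 323·t ≡ 1 − 143 = -142 (mod 9).
    Reduce coefficients mod 9: 8·t ≡ 2 (mod 9).
    The inverse of 8 mod 9 is 8 (since 8·8 = 64 = 7·9 + 1), so t ≡ 8·2 = 16 ≡ 7 (mod 9).
    Then x = 143 + 323·7 = 2404, valid modulo lcm(323, 9) = 2907: x ≡ 2404 (mod 2907).
  Combine with x ≡ 9 (mod 16); new modulus lcm = 46512.
    Write x = 2404 + 2907·t and substitute into x ≡ 9 (mod 16): 2907·t ≡ 9 − 2404 = -2395 (mod 16).
    Reduce coefficients mod 16: 11·t ≡ 5 (mod 16).
    The inverse of 11 mod 16 is 3 (since 11·3 = 33 = 2·16 + 1), so t ≡ 3·5 = 15 ≡ 15 (mod 16).
    Then x = 2404 + 2907·15 = 46009, valid modulo lcm(2907, 16) = 46512: x ≡ 46009 (mod 46512).
  Combine with x ≡ 10 (mod 13); new modulus lcm = 604656.
    Write x = 46009 + 46512·t and substitute into x ≡ 10 (mod 13): 46512·t ≡ 10 − 46009 = -45999 (mod 13).
    Reduce coefficients mod 13: 11·t ≡ 8 (mod 13).
    The inverse of 11 mod 13 is 6 (since 11·6 = 66 = 5·13 + 1), so t ≡ 6·8 = 48 ≡ 9 (mod 13).
    Then x = 46009 + 46512·9 = 464617, valid modulo lcm(46512, 13) = 604656: x ≡ 464617 (mod 604656).
Verify against each original: 464617 mod 19 = 10, 464617 mod 17 = 7, 464617 mod 9 = 1, 464617 mod 16 = 9, 464617 mod 13 = 10.

x ≡ 464617 (mod 604656).


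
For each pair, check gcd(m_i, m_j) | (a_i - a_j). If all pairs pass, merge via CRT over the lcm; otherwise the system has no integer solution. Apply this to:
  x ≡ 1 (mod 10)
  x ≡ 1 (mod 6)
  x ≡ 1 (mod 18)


Moduli 10, 6, 18 are not pairwise coprime, so CRT works modulo lcm(m_i) when all pairwise compatibility conditions hold.
Pairwise compatibility: gcd(m_i, m_j) must divide a_i - a_j for every pair.
Merge one congruence at a time:
  Start: x ≡ 1 (mod 10).
  Combine with x ≡ 1 (mod 6): gcd(10, 6) = 2; 1 - 1 = 0, which IS divisible by 2, so compatible.
    Write x = 1 + 10·t and substitute into x ≡ 1 (mod 6): 10·t ≡ 1 − 1 = 0 (mod 6).
    Divide the congruence (and modulus) by g = 2: 5·t ≡ 0 (mod 3).
    Reduce coefficients mod 3: 2·t ≡ 0 (mod 3).
    The inverse of 2 mod 3 is 2 (since 2·2 = 4 = 1·3 + 1), so t ≡ 2·0 = 0 ≡ 0 (mod 3).
    Then x = 1 + 10·0 = 1, valid modulo lcm(10, 6) = 30: x ≡ 1 (mod 30).
  Combine with x ≡ 1 (mod 18): gcd(30, 18) = 6; 1 - 1 = 0, which IS divisible by 6, so compatible.
    Write x = 1 + 30·t and substitute into x ≡ 1 (mod 18): 30·t ≡ 1 − 1 = 0 (mod 18).
    Divide the congruence (and modulus) by g = 6: 5·t ≡ 0 (mod 3).
    Reduce coefficients mod 3: 2·t ≡ 0 (mod 3).
    The inverse of 2 mod 3 is 2 (since 2·2 = 4 = 1·3 + 1), so t ≡ 2·0 = 0 ≡ 0 (mod 3).
    Then x = 1 + 30·0 = 1, valid modulo lcm(30, 18) = 90: x ≡ 1 (mod 90).
Verify: 1 mod 10 = 1, 1 mod 6 = 1, 1 mod 18 = 1.

x ≡ 1 (mod 90).


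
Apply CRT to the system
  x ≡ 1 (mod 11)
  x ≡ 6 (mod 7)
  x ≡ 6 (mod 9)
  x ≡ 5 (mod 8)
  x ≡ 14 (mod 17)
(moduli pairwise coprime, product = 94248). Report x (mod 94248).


Product of moduli M = 11 · 7 · 9 · 8 · 17 = 94248.
Merge one congruence at a time:
  Start: x ≡ 1 (mod 11).
  Combine with x ≡ 6 (mod 7); new modulus lcm = 77.
    Write x = 1 + 11·t and substitute into x ≡ 6 (mod 7): 11·t ≡ 6 − 1 = 5 (mod 7).
    Reduce coefficients mod 7: 4·t ≡ 5 (mod 7).
    The inverse of 4 mod 7 is 2 (since 4·2 = 8 = 1·7 + 1), so t ≡ 2·5 = 10 ≡ 3 (mod 7).
    Then x = 1 + 11·3 = 34, valid modulo lcm(11, 7) = 77: x ≡ 34 (mod 77).
  Combine with x ≡ 6 (mod 9); new modulus lcm = 693.
    Write x = 34 + 77·t and substitute into x ≡ 6 (mod 9): 77·t ≡ 6 − 34 = -28 (mod 9).
    Reduce coefficients mod 9: 5·t ≡ 8 (mod 9).
    The inverse of 5 mod 9 is 2 (since 5·2 = 10 = 1·9 + 1), so t ≡ 2·8 = 16 ≡ 7 (mod 9).
    Then x = 34 + 77·7 = 573, valid modulo lcm(77, 9) = 693: x ≡ 573 (mod 693).
  Combine with x ≡ 5 (mod 8); new modulus lcm = 5544.
    Write x = 573 + 693·t and substitute into x ≡ 5 (mod 8): 693·t ≡ 5 − 573 = -568 (mod 8).
    Reduce coefficients mod 8: 5·t ≡ 0 (mod 8).
    The inverse of 5 mod 8 is 5 (since 5·5 = 25 = 3·8 + 1), so t ≡ 5·0 = 0 ≡ 0 (mod 8).
    Then x = 573 + 693·0 = 573, valid modulo lcm(693, 8) = 5544: x ≡ 573 (mod 5544).
  Combine with x ≡ 14 (mod 17); new modulus lcm = 94248.
    Write x = 573 + 5544·t and substitute into x ≡ 14 (mod 17): 5544·t ≡ 14 − 573 = -559 (mod 17).
    Reduce coefficients mod 17: 2·t ≡ 2 (mod 17).
    The inverse of 2 mod 17 is 9 (since 2·9 = 18 = 1·17 + 1), so t ≡ 9·2 = 18 ≡ 1 (mod 17).
    Then x = 573 + 5544·1 = 6117, valid modulo lcm(5544, 17) = 94248: x ≡ 6117 (mod 94248).
Verify against each original: 6117 mod 11 = 1, 6117 mod 7 = 6, 6117 mod 9 = 6, 6117 mod 8 = 5, 6117 mod 17 = 14.

x ≡ 6117 (mod 94248).


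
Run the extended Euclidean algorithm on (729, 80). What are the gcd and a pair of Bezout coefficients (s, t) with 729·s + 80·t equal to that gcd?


Euclidean algorithm on (729, 80) — divide until remainder is 0:
  729 = 9 · 80 + 9
  80 = 8 · 9 + 8
  9 = 1 · 8 + 1
  8 = 8 · 1 + 0
gcd(729, 80) = 1.
Track Bezout coefficients alongside the remainders: start with r₀ = 729 = a·1 + b·0 (s = 1, t = 0) and r₁ = 80 = a·0 + b·1 (s = 0, t = 1); each new remainder r_{k+1} = r_{k-1} − q_k·r_k inherits s_{k+1} = s_{k-1} − q_k·s_k, t_{k+1} = t_{k-1} − q_k·t_k, so r_k = a·s_k + b·t_k at every step:
  q = 9: r = 9, s = 1 − 9·0 = 1, t = 0 − 9·1 = -9  (check: 729·1 + 80·(-9) = 9)
  q = 8: r = 8, s = 0 − 8·1 = -8, t = 1 − 8·(-9) = 73  (check: 729·(-8) + 80·73 = 8)
  q = 1: r = 1, s = 1 − 1·(-8) = 9, t = -9 − 1·73 = -82  (check: 729·9 + 80·(-82) = 1)
The row with r = 1 (the gcd) gives the Bezout coefficients s = 9, t = -82.
Result: 729 · (9) + 80 · (-82) = 1.

gcd(729, 80) = 1; s = 9, t = -82 (check: 729·9 + 80·(-82) = 1).


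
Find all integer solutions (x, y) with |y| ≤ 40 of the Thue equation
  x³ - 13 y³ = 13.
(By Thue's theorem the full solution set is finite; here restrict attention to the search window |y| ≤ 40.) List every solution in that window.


The equation is x³ - 13y³ = 13. For fixed y, x³ = 13·y³ + 13, so a solution requires the RHS to be a perfect cube.
Strategy: iterate y from -40 to 40, compute RHS = 13·y³ + 13, and check whether it is a (positive or negative) perfect cube.
Check small values of y:
  y = 0: RHS = 13 is not a perfect cube.
  y = 1: RHS = 26 is not a perfect cube.
  y = -1: RHS = 0 = (0)³ ⇒ x = 0 works.
  y = 2: RHS = 117 is not a perfect cube.
  y = -2: RHS = -91 is not a perfect cube.
  y = 3: RHS = 364 is not a perfect cube.
  y = -3: RHS = -338 is not a perfect cube.
Continuing the search up to |y| = 40 finds no further solutions beyond those listed.
Collected solutions: (0, -1).

Solutions (with |y| ≤ 40): (0, -1).


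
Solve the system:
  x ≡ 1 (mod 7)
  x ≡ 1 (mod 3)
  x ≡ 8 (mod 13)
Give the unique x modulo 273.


Moduli 7, 3, 13 are pairwise coprime; by CRT there is a unique solution modulo M = 7 · 3 · 13 = 273.
Solve pairwise, accumulating the modulus:
  Start with x ≡ 1 (mod 7).
  Combine with x ≡ 1 (mod 3): since gcd(7, 3) = 1, we get a unique residue mod 21.
    Write x = 1 + 7·t and substitute into x ≡ 1 (mod 3): 7·t ≡ 1 − 1 = 0 (mod 3).
    Reduce coefficients mod 3: 1·t ≡ 0 (mod 3).
    So t ≡ 0 (mod 3).
    Then x = 1 + 7·0 = 1, valid modulo lcm(7, 3) = 21: x ≡ 1 (mod 21).
  Combine with x ≡ 8 (mod 13): since gcd(21, 13) = 1, we get a unique residue mod 273.
    Write x = 1 + 21·t and substitute into x ≡ 8 (mod 13): 21·t ≡ 8 − 1 = 7 (mod 13).
    Reduce coefficients mod 13: 8·t ≡ 7 (mod 13).
    The inverse of 8 mod 13 is 5 (since 8·5 = 40 = 3·13 + 1), so t ≡ 5·7 = 35 ≡ 9 (mod 13).
    Then x = 1 + 21·9 = 190, valid modulo lcm(21, 13) = 273: x ≡ 190 (mod 273).
Verify: 190 mod 7 = 1 ✓, 190 mod 3 = 1 ✓, 190 mod 13 = 8 ✓.

x ≡ 190 (mod 273).


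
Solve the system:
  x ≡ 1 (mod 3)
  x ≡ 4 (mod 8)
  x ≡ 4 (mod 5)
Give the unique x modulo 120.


Moduli 3, 8, 5 are pairwise coprime; by CRT there is a unique solution modulo M = 3 · 8 · 5 = 120.
Solve pairwise, accumulating the modulus:
  Start with x ≡ 1 (mod 3).
  Combine with x ≡ 4 (mod 8): since gcd(3, 8) = 1, we get a unique residue mod 24.
    Write x = 1 + 3·t and substitute into x ≡ 4 (mod 8): 3·t ≡ 4 − 1 = 3 (mod 8).
    The inverse of 3 mod 8 is 3 (since 3·3 = 9 = 1·8 + 1), so t ≡ 3·3 = 9 ≡ 1 (mod 8).
    Then x = 1 + 3·1 = 4, valid modulo lcm(3, 8) = 24: x ≡ 4 (mod 24).
  Combine with x ≡ 4 (mod 5): since gcd(24, 5) = 1, we get a unique residue mod 120.
    Write x = 4 + 24·t and substitute into x ≡ 4 (mod 5): 24·t ≡ 4 − 4 = 0 (mod 5).
    Reduce coefficients mod 5: 4·t ≡ 0 (mod 5).
    The inverse of 4 mod 5 is 4 (since 4·4 = 16 = 3·5 + 1), so t ≡ 4·0 = 0 ≡ 0 (mod 5).
    Then x = 4 + 24·0 = 4, valid modulo lcm(24, 5) = 120: x ≡ 4 (mod 120).
Verify: 4 mod 3 = 1 ✓, 4 mod 8 = 4 ✓, 4 mod 5 = 4 ✓.

x ≡ 4 (mod 120).


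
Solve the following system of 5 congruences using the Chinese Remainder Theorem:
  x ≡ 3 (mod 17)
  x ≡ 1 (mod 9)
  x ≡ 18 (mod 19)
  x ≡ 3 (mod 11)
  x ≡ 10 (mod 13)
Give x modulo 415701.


Product of moduli M = 17 · 9 · 19 · 11 · 13 = 415701.
Merge one congruence at a time:
  Start: x ≡ 3 (mod 17).
  Combine with x ≡ 1 (mod 9); new modulus lcm = 153.
    Write x = 3 + 17·t and substitute into x ≡ 1 (mod 9): 17·t ≡ 1 − 3 = -2 (mod 9).
    Reduce coefficients mod 9: 8·t ≡ 7 (mod 9).
    The inverse of 8 mod 9 is 8 (since 8·8 = 64 = 7·9 + 1), so t ≡ 8·7 = 56 ≡ 2 (mod 9).
    Then x = 3 + 17·2 = 37, valid modulo lcm(17, 9) = 153: x ≡ 37 (mod 153).
  Combine with x ≡ 18 (mod 19); new modulus lcm = 2907.
    Write x = 37 + 153·t and substitute into x ≡ 18 (mod 19): 153·t ≡ 18 − 37 = -19 (mod 19).
    Reduce coefficients mod 19: 1·t ≡ 0 (mod 19).
    So t ≡ 0 (mod 19).
    Then x = 37 + 153·0 = 37, valid modulo lcm(153, 19) = 2907: x ≡ 37 (mod 2907).
  Combine with x ≡ 3 (mod 11); new modulus lcm = 31977.
    Write x = 37 + 2907·t and substitute into x ≡ 3 (mod 11): 2907·t ≡ 3 − 37 = -34 (mod 11).
    Reduce coefficients mod 11: 3·t ≡ 10 (mod 11).
    The inverse of 3 mod 11 is 4 (since 3·4 = 12 = 1·11 + 1), so t ≡ 4·10 = 40 ≡ 7 (mod 11).
    Then x = 37 + 2907·7 = 20386, valid modulo lcm(2907, 11) = 31977: x ≡ 20386 (mod 31977).
  Combine with x ≡ 10 (mod 13); new modulus lcm = 415701.
    Write x = 20386 + 31977·t and substitute into x ≡ 10 (mod 13): 31977·t ≡ 10 − 20386 = -20376 (mod 13).
    Reduce coefficients mod 13: 10·t ≡ 8 (mod 13).
    The inverse of 10 mod 13 is 4 (since 10·4 = 40 = 3·13 + 1), so t ≡ 4·8 = 32 ≡ 6 (mod 13).
    Then x = 20386 + 31977·6 = 212248, valid modulo lcm(31977, 13) = 415701: x ≡ 212248 (mod 415701).
Verify against each original: 212248 mod 17 = 3, 212248 mod 9 = 1, 212248 mod 19 = 18, 212248 mod 11 = 3, 212248 mod 13 = 10.

x ≡ 212248 (mod 415701).


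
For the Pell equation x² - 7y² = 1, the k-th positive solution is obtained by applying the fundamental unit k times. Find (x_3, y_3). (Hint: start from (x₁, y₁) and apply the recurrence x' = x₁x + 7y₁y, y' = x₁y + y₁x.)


Step 1: Find the fundamental solution (x₁, y₁) of x² - 7y² = 1.
  Expand √7 as a continued fraction. a₀ = ⌊√7⌋ = 2; iterate m_{k+1} = d_k·a_k − m_k, d_{k+1} = (7 − m_{k+1}²)/d_k, a_{k+1} = ⌊(a₀ + m_{k+1})/d_{k+1}⌋ (starting m₀ = 0, d₀ = 1), with convergents p_k = a_k·p_{k-1} + p_{k-2}, q_k = a_k·q_{k-1} + q_{k-2} (p₋₁ = 1, q₋₁ = 0):
  k = 0: a₀ = 2; p₀/q₀ = 2/1; p₀² − 7·q₀² = 4 − 7 = -3.
  k = 1: m = 2, d = 3, a = ⌊(2 + 2)/3⌋ = 1; p/q = (1·2 + 1)/(1·1 + 0) = 3/1; p² − 7·q² = 9 − 7 = 2.
  k = 2: m = 1, d = 2, a = ⌊(2 + 1)/2⌋ = 1; p/q = (1·3 + 2)/(1·1 + 1) = 5/2; p² − 7·q² = 25 − 28 = -3.
  k = 3: m = 1, d = 3, a = ⌊(2 + 1)/3⌋ = 1; p/q = (1·5 + 3)/(1·2 + 1) = 8/3; p² − 7·q² = 64 − 63 = 1.
  The first convergent with p² − 7·q² = 1 gives the fundamental solution (x₁, y₁) = (8, 3).
Step 2: Apply the recurrence (x_{n+1}, y_{n+1}) = (x₁x_n + 7y₁y_n, x₁y_n + y₁x_n) repeatedly.
  From (x_1, y_1) = (8, 3): x_2 = 8·8 + 7·3·3 = 127; y_2 = 8·3 + 3·8 = 48.
  From (x_2, y_2) = (127, 48): x_3 = 8·127 + 7·3·48 = 2024; y_3 = 8·48 + 3·127 = 765.
Step 3: Verify x_3² - 7·y_3² = 4096576 - 4096575 = 1 (should be 1). ✓

(x_1, y_1) = (8, 3); (x_3, y_3) = (2024, 765).


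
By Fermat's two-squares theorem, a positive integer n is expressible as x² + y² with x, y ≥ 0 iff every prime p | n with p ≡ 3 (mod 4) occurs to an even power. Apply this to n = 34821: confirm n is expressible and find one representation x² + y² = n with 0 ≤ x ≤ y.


Step 1: Factor n = 34821 = 3^2 · 53 · 73.
Step 2: Check the mod-4 condition on each prime factor: 3 ≡ 3 (mod 4), exponent 2 (must be even); 53 ≡ 1 (mod 4), exponent 1; 73 ≡ 1 (mod 4), exponent 1.
All primes ≡ 3 (mod 4) appear to even exponent (or don't appear), so by the two-squares theorem n IS expressible as a sum of two squares.
Step 3: Build a representation. Group n = k² · m with k = 3 and m = 53 · 73 = 3869 (a product of primes ≡ 1 (mod 4)); a representation of m scales to one of n via (k·x)² + (k·y)² = k²(x² + y²). Each prime p ≡ 1 (mod 4) is itself a sum of two squares; find a² by testing p − a² for a perfect square:
  53: 53 − 1² = 52, 53 − 2² = 49 = 7² ⇒ 53 = 2² + 7².
  73: 73 − 1² = 72, 73 − 2² = 69, 73 − 3² = 64 = 8² ⇒ 73 = 3² + 8².
  Combine using the Brahmagupta–Fibonacci identity (a² + b²)(c² + d²) = (ac − bd)² + (ad + bc)² = (ac + bd)² + (ad − bc)²:
  53 · 73 = 3869: from (2² + 7²)(3² + 8²), take (2·3 − 7·8, 2·8 + 7·3) = (6 − 56, 16 + 21) = (-50, 37); dropping signs (only squares matter) gives (50, 37); check 50² + 37² = 2500 + 1369 = 3869 ✓.
  Scale by k = 3: (3·50, 3·37) = (150, 111).
Step 4: Order so x ≤ y and verify: 111² + 150² = 12321 + 22500 = 34821 = n. ✓

n = 34821 = 111² + 150² (one valid representation with x ≤ y).


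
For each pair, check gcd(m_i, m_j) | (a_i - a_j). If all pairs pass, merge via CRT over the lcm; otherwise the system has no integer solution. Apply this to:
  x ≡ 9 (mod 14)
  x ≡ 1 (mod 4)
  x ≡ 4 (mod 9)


Moduli 14, 4, 9 are not pairwise coprime, so CRT works modulo lcm(m_i) when all pairwise compatibility conditions hold.
Pairwise compatibility: gcd(m_i, m_j) must divide a_i - a_j for every pair.
Merge one congruence at a time:
  Start: x ≡ 9 (mod 14).
  Combine with x ≡ 1 (mod 4): gcd(14, 4) = 2; 1 - 9 = -8, which IS divisible by 2, so compatible.
    Write x = 9 + 14·t and substitute into x ≡ 1 (mod 4): 14·t ≡ 1 − 9 = -8 (mod 4).
    Divide the congruence (and modulus) by g = 2: 7·t ≡ -4 (mod 2).
    Reduce coefficients mod 2: 1·t ≡ 0 (mod 2).
    So t ≡ 0 (mod 2).
    Then x = 9 + 14·0 = 9, valid modulo lcm(14, 4) = 28: x ≡ 9 (mod 28).
  Combine with x ≡ 4 (mod 9): gcd(28, 9) = 1; 4 - 9 = -5, which IS divisible by 1, so compatible.
    Write x = 9 + 28·t and substitute into x ≡ 4 (mod 9): 28·t ≡ 4 − 9 = -5 (mod 9).
    Reduce coefficients mod 9: 1·t ≡ 4 (mod 9).
    So t ≡ 4 (mod 9).
    Then x = 9 + 28·4 = 121, valid modulo lcm(28, 9) = 252: x ≡ 121 (mod 252).
Verify: 121 mod 14 = 9, 121 mod 4 = 1, 121 mod 9 = 4.

x ≡ 121 (mod 252).


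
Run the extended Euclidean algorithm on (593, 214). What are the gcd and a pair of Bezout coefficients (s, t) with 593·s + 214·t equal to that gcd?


Euclidean algorithm on (593, 214) — divide until remainder is 0:
  593 = 2 · 214 + 165
  214 = 1 · 165 + 49
  165 = 3 · 49 + 18
  49 = 2 · 18 + 13
  18 = 1 · 13 + 5
  13 = 2 · 5 + 3
  5 = 1 · 3 + 2
  3 = 1 · 2 + 1
  2 = 2 · 1 + 0
gcd(593, 214) = 1.
Track Bezout coefficients alongside the remainders: start with r₀ = 593 = a·1 + b·0 (s = 1, t = 0) and r₁ = 214 = a·0 + b·1 (s = 0, t = 1); each new remainder r_{k+1} = r_{k-1} − q_k·r_k inherits s_{k+1} = s_{k-1} − q_k·s_k, t_{k+1} = t_{k-1} − q_k·t_k, so r_k = a·s_k + b·t_k at every step:
  q = 2: r = 165, s = 1 − 2·0 = 1, t = 0 − 2·1 = -2  (check: 593·1 + 214·(-2) = 165)
  q = 1: r = 49, s = 0 − 1·1 = -1, t = 1 − 1·(-2) = 3  (check: 593·(-1) + 214·3 = 49)
  q = 3: r = 18, s = 1 − 3·(-1) = 4, t = -2 − 3·3 = -11  (check: 593·4 + 214·(-11) = 18)
  q = 2: r = 13, s = -1 − 2·4 = -9, t = 3 − 2·(-11) = 25  (check: 593·(-9) + 214·25 = 13)
  q = 1: r = 5, s = 4 − 1·(-9) = 13, t = -11 − 1·25 = -36  (check: 593·13 + 214·(-36) = 5)
  q = 2: r = 3, s = -9 − 2·13 = -35, t = 25 − 2·(-36) = 97  (check: 593·(-35) + 214·97 = 3)
  q = 1: r = 2, s = 13 − 1·(-35) = 48, t = -36 − 1·97 = -133  (check: 593·48 + 214·(-133) = 2)
  q = 1: r = 1, s = -35 − 1·48 = -83, t = 97 − 1·(-133) = 230  (check: 593·(-83) + 214·230 = 1)
The row with r = 1 (the gcd) gives the Bezout coefficients s = -83, t = 230.
Result: 593 · (-83) + 214 · (230) = 1.

gcd(593, 214) = 1; s = -83, t = 230 (check: 593·(-83) + 214·230 = 1).


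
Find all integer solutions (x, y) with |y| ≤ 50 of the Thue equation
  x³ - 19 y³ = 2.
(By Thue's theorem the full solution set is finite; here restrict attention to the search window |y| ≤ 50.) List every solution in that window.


The equation is x³ - 19y³ = 2. For fixed y, x³ = 19·y³ + 2, so a solution requires the RHS to be a perfect cube.
Strategy: iterate y from -50 to 50, compute RHS = 19·y³ + 2, and check whether it is a (positive or negative) perfect cube.
Check small values of y:
  y = 0: RHS = 2 is not a perfect cube.
  y = 1: RHS = 21 is not a perfect cube.
  y = -1: RHS = -17 is not a perfect cube.
  y = 2: RHS = 154 is not a perfect cube.
  y = -2: RHS = -150 is not a perfect cube.
  y = 3: RHS = 515 is not a perfect cube.
  y = -3: RHS = -511 is not a perfect cube.
Continuing the search up to |y| = 50 finds no solutions either.
No (x, y) in the scanned range satisfies the equation.

No integer solutions with |y| ≤ 50.


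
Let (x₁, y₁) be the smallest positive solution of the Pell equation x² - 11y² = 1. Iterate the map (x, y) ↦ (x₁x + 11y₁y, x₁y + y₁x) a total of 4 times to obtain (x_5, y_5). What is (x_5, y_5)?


Step 1: Find the fundamental solution (x₁, y₁) of x² - 11y² = 1.
  Expand √11 as a continued fraction. a₀ = ⌊√11⌋ = 3; iterate m_{k+1} = d_k·a_k − m_k, d_{k+1} = (11 − m_{k+1}²)/d_k, a_{k+1} = ⌊(a₀ + m_{k+1})/d_{k+1}⌋ (starting m₀ = 0, d₀ = 1), with convergents p_k = a_k·p_{k-1} + p_{k-2}, q_k = a_k·q_{k-1} + q_{k-2} (p₋₁ = 1, q₋₁ = 0):
  k = 0: a₀ = 3; p₀/q₀ = 3/1; p₀² − 11·q₀² = 9 − 11 = -2.
  k = 1: m = 3, d = 2, a = ⌊(3 + 3)/2⌋ = 3; p/q = (3·3 + 1)/(3·1 + 0) = 10/3; p² − 11·q² = 100 − 99 = 1.
  The first convergent with p² − 11·q² = 1 gives the fundamental solution (x₁, y₁) = (10, 3).
Step 2: Apply the recurrence (x_{n+1}, y_{n+1}) = (x₁x_n + 11y₁y_n, x₁y_n + y₁x_n) repeatedly.
  From (x_1, y_1) = (10, 3): x_2 = 10·10 + 11·3·3 = 199; y_2 = 10·3 + 3·10 = 60.
  From (x_2, y_2) = (199, 60): x_3 = 10·199 + 11·3·60 = 3970; y_3 = 10·60 + 3·199 = 1197.
  From (x_3, y_3) = (3970, 1197): x_4 = 10·3970 + 11·3·1197 = 79201; y_4 = 10·1197 + 3·3970 = 23880.
  From (x_4, y_4) = (79201, 23880): x_5 = 10·79201 + 11·3·23880 = 1580050; y_5 = 10·23880 + 3·79201 = 476403.
Step 3: Verify x_5² - 11·y_5² = 2496558002500 - 2496558002499 = 1 (should be 1). ✓

(x_1, y_1) = (10, 3); (x_5, y_5) = (1580050, 476403).


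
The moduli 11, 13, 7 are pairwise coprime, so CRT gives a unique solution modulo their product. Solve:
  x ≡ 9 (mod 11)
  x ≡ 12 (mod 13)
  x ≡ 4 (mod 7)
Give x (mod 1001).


Moduli 11, 13, 7 are pairwise coprime; by CRT there is a unique solution modulo M = 11 · 13 · 7 = 1001.
Solve pairwise, accumulating the modulus:
  Start with x ≡ 9 (mod 11).
  Combine with x ≡ 12 (mod 13): since gcd(11, 13) = 1, we get a unique residue mod 143.
    Write x = 9 + 11·t and substitute into x ≡ 12 (mod 13): 11·t ≡ 12 − 9 = 3 (mod 13).
    The inverse of 11 mod 13 is 6 (since 11·6 = 66 = 5·13 + 1), so t ≡ 6·3 = 18 ≡ 5 (mod 13).
    Then x = 9 + 11·5 = 64, valid modulo lcm(11, 13) = 143: x ≡ 64 (mod 143).
  Combine with x ≡ 4 (mod 7): since gcd(143, 7) = 1, we get a unique residue mod 1001.
    Write x = 64 + 143·t and substitute into x ≡ 4 (mod 7): 143·t ≡ 4 − 64 = -60 (mod 7).
    Reduce coefficients mod 7: 3·t ≡ 3 (mod 7).
    The inverse of 3 mod 7 is 5 (since 3·5 = 15 = 2·7 + 1), so t ≡ 5·3 = 15 ≡ 1 (mod 7).
    Then x = 64 + 143·1 = 207, valid modulo lcm(143, 7) = 1001: x ≡ 207 (mod 1001).
Verify: 207 mod 11 = 9 ✓, 207 mod 13 = 12 ✓, 207 mod 7 = 4 ✓.

x ≡ 207 (mod 1001).


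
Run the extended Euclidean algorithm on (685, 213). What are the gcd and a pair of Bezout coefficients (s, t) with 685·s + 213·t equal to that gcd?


Euclidean algorithm on (685, 213) — divide until remainder is 0:
  685 = 3 · 213 + 46
  213 = 4 · 46 + 29
  46 = 1 · 29 + 17
  29 = 1 · 17 + 12
  17 = 1 · 12 + 5
  12 = 2 · 5 + 2
  5 = 2 · 2 + 1
  2 = 2 · 1 + 0
gcd(685, 213) = 1.
Track Bezout coefficients alongside the remainders: start with r₀ = 685 = a·1 + b·0 (s = 1, t = 0) and r₁ = 213 = a·0 + b·1 (s = 0, t = 1); each new remainder r_{k+1} = r_{k-1} − q_k·r_k inherits s_{k+1} = s_{k-1} − q_k·s_k, t_{k+1} = t_{k-1} − q_k·t_k, so r_k = a·s_k + b·t_k at every step:
  q = 3: r = 46, s = 1 − 3·0 = 1, t = 0 − 3·1 = -3  (check: 685·1 + 213·(-3) = 46)
  q = 4: r = 29, s = 0 − 4·1 = -4, t = 1 − 4·(-3) = 13  (check: 685·(-4) + 213·13 = 29)
  q = 1: r = 17, s = 1 − 1·(-4) = 5, t = -3 − 1·13 = -16  (check: 685·5 + 213·(-16) = 17)
  q = 1: r = 12, s = -4 − 1·5 = -9, t = 13 − 1·(-16) = 29  (check: 685·(-9) + 213·29 = 12)
  q = 1: r = 5, s = 5 − 1·(-9) = 14, t = -16 − 1·29 = -45  (check: 685·14 + 213·(-45) = 5)
  q = 2: r = 2, s = -9 − 2·14 = -37, t = 29 − 2·(-45) = 119  (check: 685·(-37) + 213·119 = 2)
  q = 2: r = 1, s = 14 − 2·(-37) = 88, t = -45 − 2·119 = -283  (check: 685·88 + 213·(-283) = 1)
The row with r = 1 (the gcd) gives the Bezout coefficients s = 88, t = -283.
Result: 685 · (88) + 213 · (-283) = 1.

gcd(685, 213) = 1; s = 88, t = -283 (check: 685·88 + 213·(-283) = 1).


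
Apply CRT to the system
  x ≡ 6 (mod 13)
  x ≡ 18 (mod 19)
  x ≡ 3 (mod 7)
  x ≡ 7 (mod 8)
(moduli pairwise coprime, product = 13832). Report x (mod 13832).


Product of moduli M = 13 · 19 · 7 · 8 = 13832.
Merge one congruence at a time:
  Start: x ≡ 6 (mod 13).
  Combine with x ≡ 18 (mod 19); new modulus lcm = 247.
    Write x = 6 + 13·t and substitute into x ≡ 18 (mod 19): 13·t ≡ 18 − 6 = 12 (mod 19).
    The inverse of 13 mod 19 is 3 (since 13·3 = 39 = 2·19 + 1), so t ≡ 3·12 = 36 ≡ 17 (mod 19).
    Then x = 6 + 13·17 = 227, valid modulo lcm(13, 19) = 247: x ≡ 227 (mod 247).
  Combine with x ≡ 3 (mod 7); new modulus lcm = 1729.
    Write x = 227 + 247·t and substitute into x ≡ 3 (mod 7): 247·t ≡ 3 − 227 = -224 (mod 7).
    Reduce coefficients mod 7: 2·t ≡ 0 (mod 7).
    The inverse of 2 mod 7 is 4 (since 2·4 = 8 = 1·7 + 1), so t ≡ 4·0 = 0 ≡ 0 (mod 7).
    Then x = 227 + 247·0 = 227, valid modulo lcm(247, 7) = 1729: x ≡ 227 (mod 1729).
  Combine with x ≡ 7 (mod 8); new modulus lcm = 13832.
    Write x = 227 + 1729·t and substitute into x ≡ 7 (mod 8): 1729·t ≡ 7 − 227 = -220 (mod 8).
    Reduce coefficients mod 8: 1·t ≡ 4 (mod 8).
    So t ≡ 4 (mod 8).
    Then x = 227 + 1729·4 = 7143, valid modulo lcm(1729, 8) = 13832: x ≡ 7143 (mod 13832).
Verify against each original: 7143 mod 13 = 6, 7143 mod 19 = 18, 7143 mod 7 = 3, 7143 mod 8 = 7.

x ≡ 7143 (mod 13832).


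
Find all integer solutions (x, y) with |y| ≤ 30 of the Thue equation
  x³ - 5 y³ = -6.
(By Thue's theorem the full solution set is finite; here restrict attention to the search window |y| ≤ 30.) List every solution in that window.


The equation is x³ - 5y³ = -6. For fixed y, x³ = 5·y³ − 6, so a solution requires the RHS to be a perfect cube.
Strategy: iterate y from -30 to 30, compute RHS = 5·y³ − 6, and check whether it is a (positive or negative) perfect cube.
Check small values of y:
  y = 0: RHS = -6 is not a perfect cube.
  y = 1: RHS = -1 = (-1)³ ⇒ x = -1 works.
  y = -1: RHS = -11 is not a perfect cube.
  y = 2: RHS = 34 is not a perfect cube.
  y = -2: RHS = -46 is not a perfect cube.
  y = 3: RHS = 129 is not a perfect cube.
  y = -3: RHS = -141 is not a perfect cube.
Continuing the search up to |y| = 30 finds no further solutions beyond those listed.
Collected solutions: (-1, 1).

Solutions (with |y| ≤ 30): (-1, 1).
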